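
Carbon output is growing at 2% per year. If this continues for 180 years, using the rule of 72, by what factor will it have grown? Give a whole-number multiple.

Doubling time ≈ 72/2 = 36.00 years.
180/36.00 ≈ 5 doublings, so about 2^5 = 32×.

approximately 32 times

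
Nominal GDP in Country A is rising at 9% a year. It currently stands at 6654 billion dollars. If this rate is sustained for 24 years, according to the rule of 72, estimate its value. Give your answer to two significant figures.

≈ 53000 billion dollars

It doubles every 72/9 ≈ 8.00 years, so 24 years is 3.00 doublings.
2^3.00 ≈ 8.00; 6654 × 8.00 ≈ 53000 billion dollars.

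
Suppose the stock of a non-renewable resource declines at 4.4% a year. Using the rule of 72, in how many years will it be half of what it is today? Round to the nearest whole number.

Falling at 4.4%, it halves about every 72/4.4 = 16.36 years.

around 16 years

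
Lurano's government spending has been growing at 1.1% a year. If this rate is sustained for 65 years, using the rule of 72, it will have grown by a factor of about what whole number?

approximately 2 times

72/1.1 ≈ 65.45 years per doubling.
65 years fits 1 doubling: 2^1 = 2.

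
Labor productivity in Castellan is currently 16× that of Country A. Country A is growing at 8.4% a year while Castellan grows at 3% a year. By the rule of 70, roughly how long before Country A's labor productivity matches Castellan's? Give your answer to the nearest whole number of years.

The growth-rate gap is 8.4% − 3% = 5.4 percentage points.
So the ratio between them halves every 70/5.4 ≈ 12.96 years.
A 16× gap closes after 4 halvings: 4 × 12.96 ≈ 52 years.

roughly 52 years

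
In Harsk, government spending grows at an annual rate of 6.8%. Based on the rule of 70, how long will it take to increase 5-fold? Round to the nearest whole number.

Doubling time ≈ 70/6.8 = 10.29 years.
5× is log₂ 5 ≈ 2.32 doublings, so ≈ 2.32 × 10.29 = 24 years.

roughly 24 years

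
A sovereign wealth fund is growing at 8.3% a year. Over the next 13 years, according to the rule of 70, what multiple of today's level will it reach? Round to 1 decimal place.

Doubling time ≈ 70/8.3 = 8.43 years.
13 years / 8.43 ≈ 1.54 doublings → factor 2^1.54 ≈ 2.9.

approximately 2.9 times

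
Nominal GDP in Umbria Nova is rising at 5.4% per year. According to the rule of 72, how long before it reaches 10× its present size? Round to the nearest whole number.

around 44 years

Doubling time ≈ 72/5.4 = 13.33 years.
10× is log₂ 10 ≈ 3.32 doublings, so ≈ 3.32 × 13.33 = 44 years.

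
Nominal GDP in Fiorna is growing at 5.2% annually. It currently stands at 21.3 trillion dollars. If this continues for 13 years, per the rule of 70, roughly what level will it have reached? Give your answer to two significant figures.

It doubles every 70/5.2 ≈ 13.46 years, so 13 years is 0.97 doublings.
2^0.97 ≈ 1.96; 21.3 × 1.96 ≈ 42 trillion dollars.

around 42 trillion dollars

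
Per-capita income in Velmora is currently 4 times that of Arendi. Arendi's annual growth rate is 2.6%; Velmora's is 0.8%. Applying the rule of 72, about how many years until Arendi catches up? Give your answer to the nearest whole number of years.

Arendi gains on Velmora at 2.6% − 0.8% = 1.8 points a year.
At that relative rate the gap halves every 72/1.8 ≈ 40.00 years.
A 4 times gap closes after 2 halvings: 2 × 40.00 ≈ 80 years.

80 years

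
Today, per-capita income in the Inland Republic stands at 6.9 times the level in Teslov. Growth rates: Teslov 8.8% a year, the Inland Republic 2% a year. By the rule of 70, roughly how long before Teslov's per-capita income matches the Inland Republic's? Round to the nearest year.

The growth-rate gap is 8.8% − 2% = 6.8 percentage points.
So the ratio between them halves every 70/6.8 ≈ 10.29 years.
A 6.9 times gap takes log₂(6.9) ≈ 2.79 halvings to close: 2.79 × 10.29 ≈ 29 years.

around 29 years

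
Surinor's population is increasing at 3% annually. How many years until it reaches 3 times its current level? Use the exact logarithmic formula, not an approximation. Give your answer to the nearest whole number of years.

37 years

t = ln(3) / ln(1 + 0.03) = 1.0986 / 0.029559 ≈ 37.17.
≈ 37 years.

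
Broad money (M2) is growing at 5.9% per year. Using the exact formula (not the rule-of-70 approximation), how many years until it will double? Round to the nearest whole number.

t = ln(2) / ln(1 + 0.059) = 0.6931 / 0.057325 ≈ 12.09.
≈ 12 years.

12 years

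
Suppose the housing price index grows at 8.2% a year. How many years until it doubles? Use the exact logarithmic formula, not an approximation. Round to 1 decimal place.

8.8 years

t = ln(2) / ln(1 + 0.082) = 0.6931 / 0.078811 ≈ 8.79.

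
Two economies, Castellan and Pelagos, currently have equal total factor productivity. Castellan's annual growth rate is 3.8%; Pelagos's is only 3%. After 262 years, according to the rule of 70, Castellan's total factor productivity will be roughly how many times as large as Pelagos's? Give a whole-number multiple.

approximately 8 times

Rate gap = 3.8% − 3% = 0.8 points.
The ratio doubles every 70/0.8 ≈ 87.50 years.
262/87.50 ≈ 2.99 doublings → ratio ≈ 2^2.99 ≈ 8.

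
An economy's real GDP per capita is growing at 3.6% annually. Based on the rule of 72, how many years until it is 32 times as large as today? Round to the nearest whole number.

roughly 100 years

One doubling takes 72/3.6 = 20.00 years.
32 = 2^5, so 5 doublings → 100 years.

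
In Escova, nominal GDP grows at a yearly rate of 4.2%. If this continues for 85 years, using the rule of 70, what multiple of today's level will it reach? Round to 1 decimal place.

≈ 34.3 times

Doubles every ≈ 16.67 years (70/4.2).
85 years is 5.10 doublings; 2^5.10 ≈ 34.3×.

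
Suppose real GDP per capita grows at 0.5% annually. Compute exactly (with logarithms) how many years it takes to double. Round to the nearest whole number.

t = ln(2) / ln(1 + 0.005) = 0.6931 / 0.004988 ≈ 138.95.
≈ 139 years.

139 years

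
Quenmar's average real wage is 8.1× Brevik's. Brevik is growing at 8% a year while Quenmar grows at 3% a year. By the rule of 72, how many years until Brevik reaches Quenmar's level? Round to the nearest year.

≈ 43 years

Brevik gains on Quenmar at 8% − 3% = 5 points a year.
At that relative rate the gap halves every 72/5 ≈ 14.40 years.
An 8.1× gap takes log₂(8.1) ≈ 3.02 halvings to close: 3.02 × 14.40 ≈ 43 years.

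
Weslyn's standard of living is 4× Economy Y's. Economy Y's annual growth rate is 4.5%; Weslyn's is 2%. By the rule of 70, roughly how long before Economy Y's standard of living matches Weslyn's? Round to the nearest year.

56 years

The growth-rate gap is 4.5% − 2% = 2.5 percentage points.
So the ratio between them halves every 70/2.5 ≈ 28.00 years.
A 4× gap closes after 2 halvings: 2 × 28.00 ≈ 56 years.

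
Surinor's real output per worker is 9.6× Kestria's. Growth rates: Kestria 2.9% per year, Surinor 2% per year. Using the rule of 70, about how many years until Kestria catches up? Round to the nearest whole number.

Kestria gains on Surinor at 2.9% − 2% = 0.9 points a year.
At that relative rate the gap halves every 70/0.9 ≈ 77.78 years.
A 9.6× gap takes log₂(9.6) ≈ 3.26 halvings to close: 3.26 × 77.78 ≈ 254 years.

around 254 years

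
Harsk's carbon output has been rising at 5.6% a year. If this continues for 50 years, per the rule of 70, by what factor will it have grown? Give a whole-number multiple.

Doubling time ≈ 70/5.6 = 12.50 years.
50/12.50 ≈ 4 doublings, so about 2^4 = 16×.

≈ 16 times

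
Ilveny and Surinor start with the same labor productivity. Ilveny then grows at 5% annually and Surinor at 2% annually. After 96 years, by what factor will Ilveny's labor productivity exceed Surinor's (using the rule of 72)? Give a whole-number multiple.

about 16 times

Only the 3-point difference matters.
72/3 ≈ 24.00 years per doubling of the ratio; 96 years gives 4.00 doublings, so ≈ 16×.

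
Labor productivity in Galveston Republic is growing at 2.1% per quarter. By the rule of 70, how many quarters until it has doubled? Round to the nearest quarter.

At 2.1%, doubling takes about 70/2.1 = 33.33 quarters.

approximately 33 quarters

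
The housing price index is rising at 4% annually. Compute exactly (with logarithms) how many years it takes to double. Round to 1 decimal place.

t = ln(2) / ln(1 + 0.04) = 0.6931 / 0.039221 ≈ 17.67.

17.7 years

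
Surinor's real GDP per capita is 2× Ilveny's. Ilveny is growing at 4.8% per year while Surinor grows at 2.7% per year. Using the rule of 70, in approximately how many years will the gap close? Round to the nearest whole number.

about 33 years

The growth-rate gap is 4.8% − 2.7% = 2.1 percentage points.
So the ratio between them halves every 70/2.1 ≈ 33.33 years.
A 2× gap closes after 1 halving: 1 × 33.33 ≈ 33 years.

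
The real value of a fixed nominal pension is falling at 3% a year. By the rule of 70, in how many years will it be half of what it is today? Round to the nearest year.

23 years

Halving time ≈ 70 / 3 = 23.33 → 23 years.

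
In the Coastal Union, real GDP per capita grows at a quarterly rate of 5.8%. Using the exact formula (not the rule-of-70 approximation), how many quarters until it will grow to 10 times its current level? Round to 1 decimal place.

t = ln(10) / ln(1 + 0.058) = 2.3026 / 0.056380 ≈ 40.84.

40.8 quarters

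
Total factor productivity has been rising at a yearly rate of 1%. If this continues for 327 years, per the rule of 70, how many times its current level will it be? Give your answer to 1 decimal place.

≈ 25.5 times

Doubles every ≈ 70.00 years (70/1).
327 years is 4.67 doublings; 2^4.67 ≈ 25.5×.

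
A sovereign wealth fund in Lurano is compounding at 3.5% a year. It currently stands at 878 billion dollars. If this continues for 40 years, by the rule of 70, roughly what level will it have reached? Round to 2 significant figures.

roughly 3500 billion dollars

It doubles every 70/3.5 ≈ 20.00 years, so 40 years is 2.00 doublings.
2^2.00 ≈ 4.00; 878 × 4.00 ≈ 3500 billion dollars.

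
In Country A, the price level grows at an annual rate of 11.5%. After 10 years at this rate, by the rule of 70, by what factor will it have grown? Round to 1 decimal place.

Doubling time ≈ 70/11.5 = 6.09 years.
10 years / 6.09 ≈ 1.64 doublings → factor 2^1.64 ≈ 3.1.

about 3.1 times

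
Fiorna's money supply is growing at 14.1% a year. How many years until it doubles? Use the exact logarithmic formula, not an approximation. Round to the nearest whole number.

5 years

t = ln(2) / ln(1 + 0.141) = 0.6931 / 0.131905 ≈ 5.25.
≈ 5 years.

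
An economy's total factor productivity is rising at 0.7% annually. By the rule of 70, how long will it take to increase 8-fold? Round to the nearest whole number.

300 years

At 0.7% it doubles every 70/0.7 ≈ 100.00 years.
8 = 2^3, so 3 doublings → 300 years.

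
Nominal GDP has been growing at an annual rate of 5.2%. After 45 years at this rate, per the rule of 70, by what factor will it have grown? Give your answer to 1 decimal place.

Doubling time ≈ 70/5.2 = 13.46 years.
45 years / 13.46 ≈ 3.34 doublings → factor 2^3.34 ≈ 10.1.

10.1 times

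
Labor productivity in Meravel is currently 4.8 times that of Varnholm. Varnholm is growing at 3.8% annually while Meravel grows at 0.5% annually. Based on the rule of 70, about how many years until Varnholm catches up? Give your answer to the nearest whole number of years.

around 48 years

The growth-rate gap is 3.8% − 0.5% = 3.3 percentage points.
So the ratio between them halves every 70/3.3 ≈ 21.21 years.
A 4.8 times gap takes log₂(4.8) ≈ 2.26 halvings to close: 2.26 × 21.21 ≈ 48 years.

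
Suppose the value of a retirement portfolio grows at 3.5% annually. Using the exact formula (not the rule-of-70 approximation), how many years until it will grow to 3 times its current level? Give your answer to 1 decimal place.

31.9 years

t = ln(3) / ln(1 + 0.035) = 1.0986 / 0.034401 ≈ 31.94.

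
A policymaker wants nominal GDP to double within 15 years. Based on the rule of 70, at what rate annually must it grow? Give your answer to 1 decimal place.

70 / 15 ≈ 4.67, so about 4.7% annually.

about 4.7% annually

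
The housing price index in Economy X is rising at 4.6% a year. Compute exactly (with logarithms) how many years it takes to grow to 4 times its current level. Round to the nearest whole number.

t = ln(4) / ln(1 + 0.046) = 1.3863 / 0.044973 ≈ 30.83.
≈ 31 years.

31 years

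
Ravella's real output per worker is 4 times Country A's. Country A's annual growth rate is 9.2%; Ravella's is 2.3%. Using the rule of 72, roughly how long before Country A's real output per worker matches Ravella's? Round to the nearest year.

Country A gains on Ravella at 9.2% − 2.3% = 6.9 points a year.
At that relative rate the gap halves every 72/6.9 ≈ 10.43 years.
A 4 times gap closes after 2 halvings: 2 × 10.43 ≈ 21 years.

roughly 21 years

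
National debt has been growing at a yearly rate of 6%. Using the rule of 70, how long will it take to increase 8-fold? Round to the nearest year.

roughly 35 years

At 6% it doubles every 70/6 ≈ 11.67 years.
8 = 2^3, so 3 doublings → 35 years.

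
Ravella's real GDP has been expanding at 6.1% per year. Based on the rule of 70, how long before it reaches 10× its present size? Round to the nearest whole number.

One doubling takes 70/6.1 = 11.48 years.
Reaching 10× takes log₂(10) ≈ 3.32 doublings.
3.32 × 11.48 ≈ 38 years.

≈ 38 years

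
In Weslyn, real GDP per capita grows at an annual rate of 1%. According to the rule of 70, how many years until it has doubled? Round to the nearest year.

roughly 70 years

At 1%, doubling takes about 70/1 = 70.00 years.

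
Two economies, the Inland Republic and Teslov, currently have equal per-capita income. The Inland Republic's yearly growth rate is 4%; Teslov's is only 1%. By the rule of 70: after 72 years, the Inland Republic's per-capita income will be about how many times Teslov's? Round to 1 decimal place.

the Inland Republic pulls ahead at 3 pp per year, so the ratio doubles every 70/3 ≈ 23.33 years.
In 72 years that's 3.09 doublings: 2^3.09 ≈ 8.5.

around 8.5 times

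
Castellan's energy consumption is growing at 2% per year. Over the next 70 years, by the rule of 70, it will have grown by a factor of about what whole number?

70/2 ≈ 35.00 years per doubling.
70 years fits 2 doublings: 2^2 = 4.

approximately 4 times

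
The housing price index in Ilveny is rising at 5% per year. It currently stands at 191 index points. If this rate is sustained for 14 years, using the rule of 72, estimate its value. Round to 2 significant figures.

It doubles every 72/5 ≈ 14.40 years, so 14 years is 0.97 doublings.
2^0.97 ≈ 1.96; 191 × 1.96 ≈ 370 index points.

370 index points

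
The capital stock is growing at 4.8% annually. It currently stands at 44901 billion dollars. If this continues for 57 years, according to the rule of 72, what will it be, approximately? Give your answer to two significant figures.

roughly 630000 billion dollars

It doubles every 72/4.8 ≈ 15.00 years, so 57 years is 3.80 doublings.
2^3.80 ≈ 13.93; 44901 × 13.93 ≈ 630000 billion dollars.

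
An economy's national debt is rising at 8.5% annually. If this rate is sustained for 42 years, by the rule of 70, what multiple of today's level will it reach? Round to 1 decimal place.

Doubling time ≈ 70/8.5 = 8.24 years.
42 years / 8.24 ≈ 5.10 doublings → factor 2^5.10 ≈ 34.3.

≈ 34.3 times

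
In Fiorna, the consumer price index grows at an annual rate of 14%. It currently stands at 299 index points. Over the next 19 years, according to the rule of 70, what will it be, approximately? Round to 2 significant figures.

4200 index points

It doubles every 70/14 ≈ 5.00 years, so 19 years is 3.80 doublings.
2^3.80 ≈ 13.93; 299 × 13.93 ≈ 4200 index points.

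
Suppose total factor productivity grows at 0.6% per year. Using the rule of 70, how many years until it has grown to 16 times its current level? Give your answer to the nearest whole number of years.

At 0.6% it doubles every 70/0.6 ≈ 116.67 years.
16 = 2^4, so 4 doublings → 467 years.

467 years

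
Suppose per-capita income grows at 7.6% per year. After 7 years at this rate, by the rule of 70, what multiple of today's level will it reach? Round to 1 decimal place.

Doubles every ≈ 9.21 years (70/7.6).
7 years is 0.76 doublings; 2^0.76 ≈ 1.7×.

1.7 times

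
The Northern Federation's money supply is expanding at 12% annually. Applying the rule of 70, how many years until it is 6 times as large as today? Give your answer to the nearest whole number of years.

Doubling time ≈ 70/12 = 5.83 years.
Reaching 6× takes log₂(6) ≈ 2.58 doublings.
2.58 × 5.83 ≈ 15 years.

≈ 15 years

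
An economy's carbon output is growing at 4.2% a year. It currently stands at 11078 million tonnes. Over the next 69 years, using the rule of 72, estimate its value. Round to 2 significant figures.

It doubles every 72/4.2 ≈ 17.14 years, so 69 years is 4.03 doublings.
2^4.03 ≈ 16.34; 11078 × 16.34 ≈ 180000 million tonnes.

roughly 180000 million tonnes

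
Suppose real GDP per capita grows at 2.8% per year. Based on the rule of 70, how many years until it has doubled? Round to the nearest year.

25 years

70/2.8 ≈ 25.00, so it doubles roughly every 25 years.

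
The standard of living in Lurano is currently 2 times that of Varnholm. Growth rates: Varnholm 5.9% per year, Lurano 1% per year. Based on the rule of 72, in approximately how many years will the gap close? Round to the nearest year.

around 15 years

The growth-rate gap is 5.9% − 1% = 4.9 percentage points.
So the ratio between them halves every 72/4.9 ≈ 14.69 years.
A 2 times gap closes after 1 halving: 1 × 14.69 ≈ 15 years.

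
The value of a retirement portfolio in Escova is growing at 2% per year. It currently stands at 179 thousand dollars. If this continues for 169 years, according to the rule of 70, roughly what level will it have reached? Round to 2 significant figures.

Doubling time ≈ 70/2 = 35.00 years.
169 years is 169/35.00 ≈ 4.83 doublings, a factor of 2^4.83 ≈ 28.44.
179 × 28.44 ≈ 5100 thousand dollars.

approximately 5100 thousand dollars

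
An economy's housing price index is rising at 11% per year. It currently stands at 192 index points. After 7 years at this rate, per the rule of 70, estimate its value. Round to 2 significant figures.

roughly 410 index points

It doubles every 70/11 ≈ 6.36 years, so 7 years is 1.10 doublings.
2^1.10 ≈ 2.14; 192 × 2.14 ≈ 410 index points.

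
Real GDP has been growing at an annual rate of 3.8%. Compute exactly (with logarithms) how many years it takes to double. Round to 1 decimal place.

t = ln(2) / ln(1 + 0.038) = 0.6931 / 0.037296 ≈ 18.58.

18.6 years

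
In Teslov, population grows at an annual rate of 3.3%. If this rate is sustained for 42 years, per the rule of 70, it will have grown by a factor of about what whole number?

roughly 4 times

At 3.3% one doubling takes ≈ 21.21 years; 42 years is 2 of them, so ×4.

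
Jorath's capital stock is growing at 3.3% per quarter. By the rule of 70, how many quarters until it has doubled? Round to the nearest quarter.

At 3.3%, doubling takes about 70/3.3 = 21.21 quarters.

approximately 21 quarters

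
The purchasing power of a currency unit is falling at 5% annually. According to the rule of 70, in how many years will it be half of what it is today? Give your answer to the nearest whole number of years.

The rule works in reverse for decay: 70/5 ≈ 14.00 years to halve.

about 14 years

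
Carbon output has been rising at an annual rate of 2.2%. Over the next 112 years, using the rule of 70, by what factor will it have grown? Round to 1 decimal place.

Doubles every ≈ 31.82 years (70/2.2).
112 years is 3.52 doublings; 2^3.52 ≈ 11.5×.

approximately 11.5 times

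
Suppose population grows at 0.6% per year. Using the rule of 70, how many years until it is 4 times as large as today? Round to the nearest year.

One doubling takes 70/0.6 = 116.67 years.
4× is 2 doublings, so 2 × 116.67 ≈ 233 years.

approximately 233 years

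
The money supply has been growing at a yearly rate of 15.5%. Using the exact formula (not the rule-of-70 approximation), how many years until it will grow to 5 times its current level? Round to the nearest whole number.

11 years

t = ln(5) / ln(1 + 0.155) = 1.6094 / 0.144100 ≈ 11.17.
≈ 11 years.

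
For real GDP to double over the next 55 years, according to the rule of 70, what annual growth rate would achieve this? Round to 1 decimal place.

1.3% a year

70 / 55 ≈ 1.27, so about 1.3% a year.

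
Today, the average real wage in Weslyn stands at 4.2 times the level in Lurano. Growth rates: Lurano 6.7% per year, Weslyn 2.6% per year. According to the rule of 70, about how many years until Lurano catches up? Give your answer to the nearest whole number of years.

approximately 35 years

What matters is the difference: 4.1 pp.
Rule of 70 on the gap: the ratio halves every 70/4.1 ≈ 17.07 years.
A 4.2 times gap takes log₂(4.2) ≈ 2.07 halvings to close: 2.07 × 17.07 ≈ 35 years.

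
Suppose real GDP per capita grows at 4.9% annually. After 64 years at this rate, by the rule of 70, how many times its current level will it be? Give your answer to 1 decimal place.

22.3 times

Doubles every ≈ 14.29 years (70/4.9).
64 years is 4.48 doublings; 2^4.48 ≈ 22.3×.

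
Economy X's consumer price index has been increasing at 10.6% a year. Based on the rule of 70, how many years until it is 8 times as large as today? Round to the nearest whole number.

≈ 20 years

One doubling takes 70/10.6 = 6.60 years.
8× is 3 doublings, so 3 × 6.60 ≈ 20 years.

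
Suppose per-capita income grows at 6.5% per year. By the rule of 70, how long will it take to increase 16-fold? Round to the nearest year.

≈ 43 years

One doubling takes 70/6.5 = 10.77 years.
Getting to 16× needs 4 doublings: 4 × 10.77 ≈ 43 years.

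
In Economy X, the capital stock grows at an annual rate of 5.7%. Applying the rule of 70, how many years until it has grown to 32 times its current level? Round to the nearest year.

roughly 61 years

Doubling time ≈ 70/5.7 = 12.28 years.
32 = 2^5, so 5 doublings → 61 years.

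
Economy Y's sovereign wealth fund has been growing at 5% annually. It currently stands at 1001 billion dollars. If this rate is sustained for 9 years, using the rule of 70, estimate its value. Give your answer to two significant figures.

about 1600 billion dollars

It doubles every 70/5 ≈ 14.00 years, so 9 years is 0.64 doublings.
2^0.64 ≈ 1.56; 1001 × 1.56 ≈ 1600 billion dollars.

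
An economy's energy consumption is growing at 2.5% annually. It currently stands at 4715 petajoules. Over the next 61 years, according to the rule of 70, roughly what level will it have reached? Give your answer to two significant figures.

approximately 21000 petajoules

Doubling time ≈ 70/2.5 = 28.00 years.
61 years is 61/28.00 ≈ 2.18 doublings, a factor of 2^2.18 ≈ 4.53.
4715 × 4.53 ≈ 21000 petajoules.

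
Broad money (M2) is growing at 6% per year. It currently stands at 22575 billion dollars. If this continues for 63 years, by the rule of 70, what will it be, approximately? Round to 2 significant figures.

approximately 950000 billion dollars

Doubling time ≈ 70/6 = 11.67 years.
63 years is 63/11.67 ≈ 5.40 doublings, a factor of 2^5.40 ≈ 42.22.
22575 × 42.22 ≈ 950000 billion dollars.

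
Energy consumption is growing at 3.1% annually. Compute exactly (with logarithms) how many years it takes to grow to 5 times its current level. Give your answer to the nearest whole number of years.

t = ln(5) / ln(1 + 0.031) = 1.6094 / 0.030529 ≈ 52.72.
≈ 53 years.

53 years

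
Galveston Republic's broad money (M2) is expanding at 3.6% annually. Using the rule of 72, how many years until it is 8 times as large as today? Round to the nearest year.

Doubling time ≈ 72/3.6 = 20.00 years.
8× is 3 doublings, so 3 × 20.00 ≈ 60 years.

approximately 60 years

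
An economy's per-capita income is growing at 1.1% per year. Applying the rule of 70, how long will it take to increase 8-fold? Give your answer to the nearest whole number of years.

At 1.1% it doubles every 70/1.1 ≈ 63.64 years.
8× is 3 doublings, so 3 × 63.64 ≈ 191 years.

roughly 191 years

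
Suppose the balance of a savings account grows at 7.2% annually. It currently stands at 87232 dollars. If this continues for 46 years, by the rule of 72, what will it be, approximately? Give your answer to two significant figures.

It doubles every 72/7.2 ≈ 10.00 years, so 46 years is 4.60 doublings.
2^4.60 ≈ 24.25; 87232 × 24.25 ≈ 2100000 dollars.

around 2100000 dollars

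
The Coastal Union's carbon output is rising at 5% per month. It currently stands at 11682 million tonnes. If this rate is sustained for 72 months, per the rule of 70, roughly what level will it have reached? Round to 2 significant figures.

It doubles every 70/5 ≈ 14.00 months, so 72 months is 5.14 doublings.
2^5.14 ≈ 35.26; 11682 × 35.26 ≈ 410000 million tonnes.

around 410000 million tonnes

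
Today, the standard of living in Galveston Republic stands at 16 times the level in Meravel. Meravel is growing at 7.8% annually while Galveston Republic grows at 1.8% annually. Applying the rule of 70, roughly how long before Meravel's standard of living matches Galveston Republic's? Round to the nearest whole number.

Meravel gains on Galveston Republic at 7.8% − 1.8% = 6 points a year.
At that relative rate the gap halves every 70/6 ≈ 11.67 years.
A 16 times gap closes after 4 halvings: 4 × 11.67 ≈ 47 years.

roughly 47 years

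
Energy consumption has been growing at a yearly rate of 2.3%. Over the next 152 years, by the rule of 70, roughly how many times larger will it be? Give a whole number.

70/2.3 ≈ 30.43 years per doubling.
152 years fits 5 doublings: 2^5 = 32.

around 32 times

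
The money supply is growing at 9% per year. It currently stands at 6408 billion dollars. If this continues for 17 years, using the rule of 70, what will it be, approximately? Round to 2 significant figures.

It doubles every 70/9 ≈ 7.78 years, so 17 years is 2.19 doublings.
2^2.19 ≈ 4.56; 6408 × 4.56 ≈ 29000 billion dollars.

roughly 29000 billion dollars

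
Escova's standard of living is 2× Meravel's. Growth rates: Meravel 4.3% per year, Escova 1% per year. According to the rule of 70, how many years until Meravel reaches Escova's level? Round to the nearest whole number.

What matters is the difference: 3.3 pp.
Rule of 70 on the gap: the ratio halves every 70/3.3 ≈ 21.21 years.
A 2× gap closes after 1 halving: 1 × 21.21 ≈ 21 years.

around 21 years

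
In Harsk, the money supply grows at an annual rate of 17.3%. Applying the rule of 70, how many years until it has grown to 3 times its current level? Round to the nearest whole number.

At 17.3% it doubles every 70/17.3 ≈ 4.05 years.
Reaching 3× takes log₂(3) ≈ 1.58 doublings.
1.58 × 4.05 ≈ 6 years.

approximately 6 years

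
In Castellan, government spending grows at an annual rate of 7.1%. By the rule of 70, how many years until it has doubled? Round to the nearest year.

≈ 10 years

70/7.1 ≈ 9.86, so it doubles roughly every 10 years.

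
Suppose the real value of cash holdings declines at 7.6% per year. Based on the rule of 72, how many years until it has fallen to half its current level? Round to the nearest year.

roughly 9 years

Falling at 7.6%, it halves about every 72/7.6 = 9.47 years.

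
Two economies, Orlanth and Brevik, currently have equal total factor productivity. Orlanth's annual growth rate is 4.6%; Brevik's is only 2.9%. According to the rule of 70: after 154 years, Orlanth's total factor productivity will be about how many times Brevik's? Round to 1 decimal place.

Only the 1.7-point difference matters.
70/1.7 ≈ 41.18 years per doubling of the ratio; 154 years gives 3.74 doublings, so ≈ 13.4×.

about 13.4 times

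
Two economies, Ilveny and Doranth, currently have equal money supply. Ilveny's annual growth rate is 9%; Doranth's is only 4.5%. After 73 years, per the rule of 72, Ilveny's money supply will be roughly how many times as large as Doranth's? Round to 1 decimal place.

Only the 4.5-point difference matters.
72/4.5 ≈ 16.00 years per doubling of the ratio; 73 years gives 4.56 doublings, so ≈ 23.6×.

roughly 23.6 times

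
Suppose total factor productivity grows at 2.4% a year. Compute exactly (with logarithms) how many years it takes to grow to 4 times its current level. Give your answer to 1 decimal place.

t = ln(4) / ln(1 + 0.024) = 1.3863 / 0.023717 ≈ 58.45.

58.5 years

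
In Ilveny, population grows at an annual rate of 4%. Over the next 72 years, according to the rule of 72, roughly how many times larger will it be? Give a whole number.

Doubling time ≈ 72/4 = 18.00 years.
72/18.00 ≈ 4 doublings, so about 2^4 = 16×.

approximately 16 times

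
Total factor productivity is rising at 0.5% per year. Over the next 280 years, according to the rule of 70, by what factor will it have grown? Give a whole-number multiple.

around 4 times

At 0.5% one doubling takes ≈ 140.00 years; 280 years is 2 of them, so ×4.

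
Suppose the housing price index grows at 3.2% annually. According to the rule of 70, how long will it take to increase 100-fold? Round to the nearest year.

One doubling takes 70/3.2 = 21.88 years.
100× is log₂ 100 ≈ 6.64 doublings, so ≈ 6.64 × 21.88 = 145 years.

about 145 years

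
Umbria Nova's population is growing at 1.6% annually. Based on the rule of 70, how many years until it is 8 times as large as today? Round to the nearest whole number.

≈ 131 years

At 1.6% it doubles every 70/1.6 ≈ 43.75 years.
8× is 3 doublings, so 3 × 43.75 ≈ 131 years.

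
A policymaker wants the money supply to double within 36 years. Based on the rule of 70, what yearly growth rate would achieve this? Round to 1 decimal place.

70 / 36 ≈ 1.94, so about 1.9% per year.

about 1.9% per year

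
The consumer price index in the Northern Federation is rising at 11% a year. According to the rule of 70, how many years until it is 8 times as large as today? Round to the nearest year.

19 years

At 11% it doubles every 70/11 ≈ 6.36 years.
8× is 3 doublings, so 3 × 6.36 ≈ 19 years.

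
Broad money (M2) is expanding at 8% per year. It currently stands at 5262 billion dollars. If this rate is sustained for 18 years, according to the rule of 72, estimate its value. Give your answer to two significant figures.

Doubling time ≈ 72/8 = 9.00 years.
18 years is 18/9.00 ≈ 2.00 doublings, a factor of 2^2.00 ≈ 4.00.
5262 × 4.00 ≈ 21000 billion dollars.

roughly 21000 billion dollars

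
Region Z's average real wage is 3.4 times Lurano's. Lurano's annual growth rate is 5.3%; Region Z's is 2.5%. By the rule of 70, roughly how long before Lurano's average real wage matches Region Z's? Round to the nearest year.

approximately 44 years

The growth-rate gap is 5.3% − 2.5% = 2.8 percentage points.
So the ratio between them halves every 70/2.8 ≈ 25.00 years.
A 3.4 times gap takes log₂(3.4) ≈ 1.77 halvings to close: 1.77 × 25.00 ≈ 44 years.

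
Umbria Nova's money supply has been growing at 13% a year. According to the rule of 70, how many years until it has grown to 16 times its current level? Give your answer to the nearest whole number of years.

At 13% it doubles every 70/13 ≈ 5.38 years.
16× is 4 doublings, so 4 × 5.38 ≈ 22 years.

approximately 22 years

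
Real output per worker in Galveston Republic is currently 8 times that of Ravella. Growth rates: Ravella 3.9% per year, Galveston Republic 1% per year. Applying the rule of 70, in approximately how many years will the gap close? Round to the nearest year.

around 72 years

Ravella gains on Galveston Republic at 3.9% − 1% = 2.9 points a year.
At that relative rate the gap halves every 70/2.9 ≈ 24.14 years.
An 8 times gap closes after 3 halvings: 3 × 24.14 ≈ 72 years.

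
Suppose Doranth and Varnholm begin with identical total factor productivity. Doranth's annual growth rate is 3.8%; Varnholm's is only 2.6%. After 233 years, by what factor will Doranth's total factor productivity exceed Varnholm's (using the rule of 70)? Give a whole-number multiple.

Rate gap = 3.8% − 2.6% = 1.2 points.
The ratio doubles every 70/1.2 ≈ 58.33 years.
233/58.33 ≈ 3.99 doublings → ratio ≈ 2^3.99 ≈ 16.

around 16 times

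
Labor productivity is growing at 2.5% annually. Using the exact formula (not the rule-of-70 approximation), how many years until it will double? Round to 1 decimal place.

t = ln(2) / ln(1 + 0.025) = 0.6931 / 0.024693 ≈ 28.07.

28.1 years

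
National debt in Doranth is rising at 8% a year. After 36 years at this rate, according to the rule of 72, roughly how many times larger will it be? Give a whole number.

around 16 times

72/8 ≈ 9.00 years per doubling.
36 years fits 4 doublings: 2^4 = 16.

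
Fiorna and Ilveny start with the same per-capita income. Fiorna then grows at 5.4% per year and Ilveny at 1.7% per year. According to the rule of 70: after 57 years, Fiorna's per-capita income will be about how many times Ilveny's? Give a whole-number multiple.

Rate gap = 5.4% − 1.7% = 3.7 points.
The ratio doubles every 70/3.7 ≈ 18.92 years.
57/18.92 ≈ 3.01 doublings → ratio ≈ 2^3.01 ≈ 8.

about 8 times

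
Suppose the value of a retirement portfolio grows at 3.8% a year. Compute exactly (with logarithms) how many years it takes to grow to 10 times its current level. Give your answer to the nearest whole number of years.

t = ln(10) / ln(1 + 0.038) = 2.3026 / 0.037296 ≈ 61.74.
≈ 62 years.

62 years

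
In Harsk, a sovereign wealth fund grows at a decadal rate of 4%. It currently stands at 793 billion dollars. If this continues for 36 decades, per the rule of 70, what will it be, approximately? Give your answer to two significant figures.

Doubling time ≈ 70/4 = 17.50 decades.
36 decades is 36/17.50 ≈ 2.06 doublings, a factor of 2^2.06 ≈ 4.17.
793 × 4.17 ≈ 3300 billion dollars.

about 3300 billion dollars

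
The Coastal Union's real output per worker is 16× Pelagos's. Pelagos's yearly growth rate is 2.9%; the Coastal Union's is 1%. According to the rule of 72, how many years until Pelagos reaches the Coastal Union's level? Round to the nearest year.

The growth-rate gap is 2.9% − 1% = 1.9 percentage points.
So the ratio between them halves every 72/1.9 ≈ 37.89 years.
A 16× gap closes after 4 halvings: 4 × 37.89 ≈ 152 years.

roughly 152 years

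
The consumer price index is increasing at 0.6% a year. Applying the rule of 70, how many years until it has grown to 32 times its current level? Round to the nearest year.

At 0.6% it doubles every 70/0.6 ≈ 116.67 years.
32 = 2^5, so 5 doublings → 583 years.

about 583 years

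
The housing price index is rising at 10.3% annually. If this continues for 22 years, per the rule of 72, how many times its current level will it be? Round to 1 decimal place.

Doubling time ≈ 72/10.3 = 6.99 years.
22 years / 6.99 ≈ 3.15 doublings → factor 2^3.15 ≈ 8.9.

8.9 times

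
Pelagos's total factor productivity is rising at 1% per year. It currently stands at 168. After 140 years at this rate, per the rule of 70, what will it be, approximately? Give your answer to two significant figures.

≈ 670

It doubles every 70/1 ≈ 70.00 years, so 140 years is 2.00 doublings.
2^2.00 ≈ 4.00; 168 × 4.00 ≈ 670.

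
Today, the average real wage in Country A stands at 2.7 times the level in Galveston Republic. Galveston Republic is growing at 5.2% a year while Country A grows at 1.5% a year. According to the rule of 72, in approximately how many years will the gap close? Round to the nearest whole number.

What matters is the difference: 3.7 pp.
Rule of 72 on the gap: the ratio halves every 72/3.7 ≈ 19.46 years.
A 2.7 times gap takes log₂(2.7) ≈ 1.43 halvings to close: 1.43 × 19.46 ≈ 28 years.

≈ 28 years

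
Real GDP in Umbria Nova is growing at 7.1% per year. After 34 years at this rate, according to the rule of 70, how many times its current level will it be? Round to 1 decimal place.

Doubles every ≈ 9.86 years (70/7.1).
34 years is 3.45 doublings; 2^3.45 ≈ 10.9×.

roughly 10.9 times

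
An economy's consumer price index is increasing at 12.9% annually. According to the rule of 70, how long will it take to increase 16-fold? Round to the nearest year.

One doubling takes 70/12.9 = 5.43 years.
16 = 2^4, so 4 doublings → 22 years.

≈ 22 years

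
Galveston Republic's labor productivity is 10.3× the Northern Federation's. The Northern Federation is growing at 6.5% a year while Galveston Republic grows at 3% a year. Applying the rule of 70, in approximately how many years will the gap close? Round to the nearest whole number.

roughly 67 years

What matters is the difference: 3.5 pp.
Rule of 70 on the gap: the ratio halves every 70/3.5 ≈ 20.00 years.
A 10.3× gap takes log₂(10.3) ≈ 3.36 halvings to close: 3.36 × 20.00 ≈ 67 years.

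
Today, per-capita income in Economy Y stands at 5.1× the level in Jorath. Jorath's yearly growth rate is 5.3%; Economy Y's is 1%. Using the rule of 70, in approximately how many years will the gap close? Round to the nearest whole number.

≈ 38 years

The growth-rate gap is 5.3% − 1% = 4.3 percentage points.
So the ratio between them halves every 70/4.3 ≈ 16.28 years.
A 5.1× gap takes log₂(5.1) ≈ 2.35 halvings to close: 2.35 × 16.28 ≈ 38 years.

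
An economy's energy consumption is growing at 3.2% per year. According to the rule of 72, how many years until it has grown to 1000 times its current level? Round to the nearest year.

224 years

One doubling takes 72/3.2 = 22.50 years.
1000× is log₂ 1000 ≈ 9.97 doublings, so ≈ 9.97 × 22.50 = 224 years.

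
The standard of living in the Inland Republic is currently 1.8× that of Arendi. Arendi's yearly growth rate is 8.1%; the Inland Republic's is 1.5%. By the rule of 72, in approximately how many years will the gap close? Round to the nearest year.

The growth-rate gap is 8.1% − 1.5% = 6.6 percentage points.
So the ratio between them halves every 72/6.6 ≈ 10.91 years.
A 1.8× gap takes log₂(1.8) ≈ 0.85 halvings to close: 0.85 × 10.91 ≈ 9 years.

roughly 9 years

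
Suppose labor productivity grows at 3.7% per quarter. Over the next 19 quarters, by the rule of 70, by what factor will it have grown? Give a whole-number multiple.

Doubling time ≈ 70/3.7 = 18.92 quarters.
19/18.92 ≈ 1 doubling, so about 2^1 = 2×.

about 2 times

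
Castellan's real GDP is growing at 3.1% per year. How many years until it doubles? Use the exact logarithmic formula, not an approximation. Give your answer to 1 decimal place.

t = ln(2) / ln(1 + 0.031) = 0.6931 / 0.030529 ≈ 22.70.

22.7 years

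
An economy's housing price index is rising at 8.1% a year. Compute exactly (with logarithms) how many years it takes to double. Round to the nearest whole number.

9 years

t = ln(2) / ln(1 + 0.081) = 0.6931 / 0.077887 ≈ 8.90.
≈ 9 years.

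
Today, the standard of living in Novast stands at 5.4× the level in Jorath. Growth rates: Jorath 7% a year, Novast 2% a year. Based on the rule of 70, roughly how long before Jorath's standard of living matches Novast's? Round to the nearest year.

approximately 34 years

What matters is the difference: 5 pp.
Rule of 70 on the gap: the ratio halves every 70/5 ≈ 14.00 years.
A 5.4× gap takes log₂(5.4) ≈ 2.43 halvings to close: 2.43 × 14.00 ≈ 34 years.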